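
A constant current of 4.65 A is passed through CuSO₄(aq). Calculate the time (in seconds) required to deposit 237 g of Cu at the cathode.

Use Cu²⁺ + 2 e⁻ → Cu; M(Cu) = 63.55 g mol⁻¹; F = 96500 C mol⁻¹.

1.55 × 10⁵ s

n(Cu) = m/M = 237 / 63.55 = 3.729 mol.
Each Cu atom requires 2 electrons, so n(e⁻) = 2 × 3.729 = 7.459 mol.
Q = n(e⁻)·F = 7.459 × 96500 = 719800 C.
t = Q/I = 719800 / 4.650 A = 154800 s.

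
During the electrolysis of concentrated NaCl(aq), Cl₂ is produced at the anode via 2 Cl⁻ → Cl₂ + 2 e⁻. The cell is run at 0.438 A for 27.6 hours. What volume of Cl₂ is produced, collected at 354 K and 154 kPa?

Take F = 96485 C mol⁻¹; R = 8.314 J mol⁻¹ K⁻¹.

4.31 L

Q = I·t = 0.4380 A × 99360 s = 43520 C.
n(e⁻) = Q/F = 43520 / 96485 = 0.4511 mol.
2 electrons are transferred per Cl₂ molecule, so n(Cl₂) = 0.4511 / 2 = 0.2255 mol.
V = nRT/P = (0.2255 × 8.314 × 354) / (154 × 10³ Pa) = 0.00431 m³ = 4.31 L.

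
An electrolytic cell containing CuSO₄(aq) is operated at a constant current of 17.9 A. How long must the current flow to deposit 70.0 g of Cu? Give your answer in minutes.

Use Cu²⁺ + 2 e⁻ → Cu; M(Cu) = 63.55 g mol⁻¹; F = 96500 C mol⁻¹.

n(Cu) = m/M = 70.0 / 63.55 = 1.101 mol.
Each Cu atom requires 2 electrons, so n(e⁻) = 2 × 1.101 = 2.203 mol.
Q = n(e⁻)·F = 2.203 × 96500 = 212600 C.
t = Q/I = 212600 / 17.90 A = 11880 s = 198 min.

198 min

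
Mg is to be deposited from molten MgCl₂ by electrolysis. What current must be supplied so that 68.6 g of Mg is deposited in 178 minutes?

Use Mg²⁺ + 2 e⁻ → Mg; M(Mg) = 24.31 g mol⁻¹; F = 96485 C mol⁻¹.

n(Mg) = 68.6 / 24.31 = 2.822 mol.
n(e⁻) = 2 × 2.822 = 5.644 mol.
Q = n(e⁻)·F = 5.644 × 96485 = 544500 C.
I = Q/t = 544500 / 10680 s = 51.0 A.

51.0 A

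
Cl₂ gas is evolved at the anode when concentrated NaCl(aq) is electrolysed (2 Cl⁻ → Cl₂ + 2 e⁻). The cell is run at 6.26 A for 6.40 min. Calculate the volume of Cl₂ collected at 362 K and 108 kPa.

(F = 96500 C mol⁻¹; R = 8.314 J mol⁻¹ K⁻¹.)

0.347 L

Q = I·t = 6.260 A × 384.00 s = 2404 C.
n(e⁻) = Q/F = 2404 / 96500 = 0.02491 mol.
2 electrons are transferred per Cl₂ molecule, so n(Cl₂) = 0.02491 / 2 = 0.01246 mol.
V = nRT/P = (0.01246 × 8.314 × 362) / (108 × 10³ Pa) = 3.47 × 10⁻⁴ m³ = 0.347 L.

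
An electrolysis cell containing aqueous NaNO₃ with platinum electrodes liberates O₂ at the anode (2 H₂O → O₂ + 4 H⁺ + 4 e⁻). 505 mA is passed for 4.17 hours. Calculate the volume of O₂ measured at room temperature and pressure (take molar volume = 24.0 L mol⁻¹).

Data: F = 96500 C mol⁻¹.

Q = I·t = 0.5050 A × 15012 s = 7581 C.
n(e⁻) = Q/F = 7581 / 96500 = 0.07856 mol.
4 electrons are transferred per O₂ molecule, so n(O₂) = 0.07856 / 4 = 0.01964 mol.
V = n × V_m = 0.01964 × 24.0 = 0.471 L.

0.471 L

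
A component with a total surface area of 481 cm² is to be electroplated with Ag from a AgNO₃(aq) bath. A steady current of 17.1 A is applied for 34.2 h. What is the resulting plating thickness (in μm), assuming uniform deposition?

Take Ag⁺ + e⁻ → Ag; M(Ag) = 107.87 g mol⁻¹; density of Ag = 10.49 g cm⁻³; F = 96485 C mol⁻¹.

4660 μm

Q = I·t = 17.10 × 123120 = 2105000 C; n(e⁻) = 21.82 mol.
n(Ag) = n(e⁻)/1 = 21.82 mol, so m = 21.82 × 107.87 = 2354 g.
Volume = m/ρ = 2354 / 10.49 = 224.4 cm³.
Thickness = V/A = 224.4 / 481 = 0.466 cm = 4660 μm.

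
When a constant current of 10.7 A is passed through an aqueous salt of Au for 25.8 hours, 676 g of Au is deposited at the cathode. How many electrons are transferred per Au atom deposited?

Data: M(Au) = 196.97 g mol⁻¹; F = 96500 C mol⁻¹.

Q = I·t = 10.70 A × 92880 s = 993800 C, so n(e⁻) = 993800/96500 = 10.30 mol.
n(Au) deposited = 676 / 196.97 = 3.432 mol.
Electrons per atom = n(e⁻)/n(Au) = 10.30 / 3.432 = 3.00 ≈ 3, so the ion is Au³⁺.

3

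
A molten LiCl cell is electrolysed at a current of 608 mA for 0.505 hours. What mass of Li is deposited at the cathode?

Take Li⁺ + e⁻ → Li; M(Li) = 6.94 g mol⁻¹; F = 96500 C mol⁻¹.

0.0795 g

Q = I·t = 0.6080 A × 1818.0 s = 1105 C.
n(e⁻) = Q/F = 1105 / 96500 = 0.01145 mol.
Li⁺ + e⁻ → Li, so n(Li) = n(e⁻)/1 = 0.01145 mol.
m = n·M = 0.01145 × 6.94 = 0.0795 g.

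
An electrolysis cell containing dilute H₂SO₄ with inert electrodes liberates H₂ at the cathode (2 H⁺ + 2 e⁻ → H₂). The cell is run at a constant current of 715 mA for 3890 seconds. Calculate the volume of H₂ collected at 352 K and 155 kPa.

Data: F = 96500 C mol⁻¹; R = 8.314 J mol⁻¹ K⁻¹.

0.272 L

Q = I·t = 0.7150 A × 3890.0 s = 2781 C.
n(e⁻) = Q/F = 2781 / 96500 = 0.02882 mol.
2 electrons are transferred per H₂ molecule, so n(H₂) = 0.02882 / 2 = 0.01441 mol.
V = nRT/P = (0.01441 × 8.314 × 352) / (155 × 10³ Pa) = 2.72 × 10⁻⁴ m³ = 0.272 L.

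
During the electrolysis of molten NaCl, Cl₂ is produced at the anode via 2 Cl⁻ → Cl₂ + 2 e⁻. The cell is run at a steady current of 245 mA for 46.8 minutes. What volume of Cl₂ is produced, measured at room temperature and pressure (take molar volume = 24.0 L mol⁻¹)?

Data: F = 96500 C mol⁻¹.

0.0855 L

Q = I·t = 0.2450 A × 2808.0 s = 688.0 C.
n(e⁻) = Q/F = 688.0 / 96500 = 0.007129 mol.
2 electrons are transferred per Cl₂ molecule, so n(Cl₂) = 0.007129 / 2 = 0.003565 mol.
V = n × V_m = 0.003565 × 24.0 = 0.0855 L.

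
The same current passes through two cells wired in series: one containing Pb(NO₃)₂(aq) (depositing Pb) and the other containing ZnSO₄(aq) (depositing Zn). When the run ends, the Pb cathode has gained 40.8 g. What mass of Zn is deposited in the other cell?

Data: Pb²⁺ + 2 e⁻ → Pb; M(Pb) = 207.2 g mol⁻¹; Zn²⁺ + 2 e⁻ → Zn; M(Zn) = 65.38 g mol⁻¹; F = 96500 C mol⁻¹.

12.9 g

n(Pb) = 40.8 / 207.2 = 0.1969 mol.
Since Pb²⁺ + 2 e⁻ → Pb, n(e⁻) passed = 2 × 0.1969 = 0.3938 mol.
Cells in series carry the same charge, so the same 0.3938 mol of electrons passes through cell 2.
Zn²⁺ + 2 e⁻ → Zn, so n(Zn) = 0.3938 / 2 = 0.1969 mol.
m(Zn) = 0.1969 × 65.38 = 12.9 g.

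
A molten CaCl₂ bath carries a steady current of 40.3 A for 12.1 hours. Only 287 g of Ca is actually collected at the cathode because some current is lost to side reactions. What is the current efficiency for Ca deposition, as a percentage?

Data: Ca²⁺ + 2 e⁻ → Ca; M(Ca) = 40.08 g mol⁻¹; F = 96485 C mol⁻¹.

78.7 %

Q = I·t = 40.30 × 43560 = 1755000 C; n(e⁻) = 1755000/96485 = 18.19 mol.
Theoretical n(Ca) = n(e⁻)/2 = 9.097 mol, i.e. m_theo = 9.097 × 40.08 = 364.6 g.
Efficiency = m_actual / m_theo = 287 / 364.6 = 78.7 %.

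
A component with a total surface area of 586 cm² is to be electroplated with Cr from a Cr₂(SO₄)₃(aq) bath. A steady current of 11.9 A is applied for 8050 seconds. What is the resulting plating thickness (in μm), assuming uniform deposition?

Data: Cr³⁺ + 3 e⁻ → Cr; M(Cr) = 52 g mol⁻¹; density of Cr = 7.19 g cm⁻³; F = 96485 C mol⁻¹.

40.8 μm

Q = I·t = 11.90 × 8050.0 = 95800 C; n(e⁻) = 0.9928 mol.
n(Cr) = n(e⁻)/3 = 0.3309 mol, so m = 0.3309 × 52 = 17.21 g.
Volume = m/ρ = 17.21 / 7.19 = 2.394 cm³.
Thickness = V/A = 2.394 / 586 = 0.00408 cm = 40.8 μm.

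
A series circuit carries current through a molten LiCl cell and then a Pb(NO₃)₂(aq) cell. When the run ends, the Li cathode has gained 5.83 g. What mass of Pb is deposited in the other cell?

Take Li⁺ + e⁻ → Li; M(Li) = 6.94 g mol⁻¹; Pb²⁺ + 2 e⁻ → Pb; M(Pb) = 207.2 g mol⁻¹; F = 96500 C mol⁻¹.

n(Li) = 5.83 / 6.94 = 0.8401 mol.
Since Li⁺ + e⁻ → Li, n(e⁻) passed = 1 × 0.8401 = 0.8401 mol.
Cells in series carry the same charge, so the same 0.8401 mol of electrons passes through cell 2.
Pb²⁺ + 2 e⁻ → Pb, so n(Pb) = 0.8401 / 2 = 0.4200 mol.
m(Pb) = 0.4200 × 207.2 = 87.0 g.

87.0 g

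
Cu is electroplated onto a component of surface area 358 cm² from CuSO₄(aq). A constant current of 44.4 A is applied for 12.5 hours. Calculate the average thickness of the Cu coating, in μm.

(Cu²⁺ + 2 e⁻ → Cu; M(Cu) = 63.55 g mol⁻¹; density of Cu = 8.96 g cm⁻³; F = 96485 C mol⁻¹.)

Q = I·t = 44.40 × 45000 = 1998000 C; n(e⁻) = 20.71 mol.
n(Cu) = n(e⁻)/2 = 10.35 mol, so m = 10.35 × 63.55 = 658.0 g.
Volume = m/ρ = 658.0 / 8.96 = 73.44 cm³.
Thickness = V/A = 73.44 / 358 = 0.205 cm = 2050 μm.

2050 μm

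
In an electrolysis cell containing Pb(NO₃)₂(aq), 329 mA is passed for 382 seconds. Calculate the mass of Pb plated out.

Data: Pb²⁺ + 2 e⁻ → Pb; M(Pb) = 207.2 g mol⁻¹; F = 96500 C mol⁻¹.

Q = I·t = 0.3290 A × 382.00 s = 125.7 C.
n(e⁻) = Q/F = 125.7 / 96500 = 0.001302 mol.
Pb²⁺ + 2 e⁻ → Pb, so n(Pb) = n(e⁻)/2 = 0.0006512 mol.
m = n·M = 0.0006512 × 207.2 = 0.135 g.

0.135 g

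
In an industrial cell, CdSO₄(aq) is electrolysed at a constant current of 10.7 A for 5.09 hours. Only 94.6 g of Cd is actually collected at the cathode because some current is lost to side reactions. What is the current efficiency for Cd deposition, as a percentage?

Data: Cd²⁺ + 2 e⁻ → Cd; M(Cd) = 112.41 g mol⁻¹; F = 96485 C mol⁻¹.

Q = I·t = 10.70 × 18324 = 196100 C; n(e⁻) = 196100/96485 = 2.032 mol.
Theoretical n(Cd) = n(e⁻)/2 = 1.016 mol, i.e. m_theo = 1.016 × 112.41 = 114.2 g.
Efficiency = m_actual / m_theo = 94.6 / 114.2 = 82.8 %.

82.8 %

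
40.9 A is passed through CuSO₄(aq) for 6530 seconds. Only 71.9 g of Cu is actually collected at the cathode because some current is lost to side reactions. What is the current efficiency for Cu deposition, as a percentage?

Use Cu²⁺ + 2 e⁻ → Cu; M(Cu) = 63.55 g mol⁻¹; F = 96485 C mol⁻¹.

Q = I·t = 40.90 × 6530.0 = 267100 C; n(e⁻) = 267100/96485 = 2.768 mol.
Theoretical n(Cu) = n(e⁻)/2 = 1.384 mol, i.e. m_theo = 1.384 × 63.55 = 87.96 g.
Efficiency = m_actual / m_theo = 71.9 / 87.96 = 81.7 %.

81.7 %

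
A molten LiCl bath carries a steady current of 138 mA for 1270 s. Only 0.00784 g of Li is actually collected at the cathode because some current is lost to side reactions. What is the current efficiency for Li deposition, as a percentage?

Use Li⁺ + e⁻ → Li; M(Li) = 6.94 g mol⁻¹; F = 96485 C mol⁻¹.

62.2 %

Q = I·t = 0.1380 × 1270.0 = 175.3 C; n(e⁻) = 175.3/96485 = 0.001816 mol.
Theoretical n(Li) = n(e⁻)/1 = 0.001816 mol, i.e. m_theo = 0.001816 × 6.94 = 0.01261 g.
Efficiency = m_actual / m_theo = 0.00784 / 0.01261 = 62.2 %.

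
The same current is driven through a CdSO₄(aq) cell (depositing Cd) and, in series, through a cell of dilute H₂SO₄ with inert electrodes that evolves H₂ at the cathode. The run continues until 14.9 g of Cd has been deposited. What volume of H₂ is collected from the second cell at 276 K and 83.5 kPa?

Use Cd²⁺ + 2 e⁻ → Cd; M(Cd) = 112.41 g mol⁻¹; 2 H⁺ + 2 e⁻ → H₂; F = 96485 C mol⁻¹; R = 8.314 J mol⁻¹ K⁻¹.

n(Cd) = 14.9 / 112.41 = 0.1326 mol, so n(e⁻) = 2 × 0.1326 = 0.2651 mol.
The cells are in series, so the same 0.2651 mol of electrons passes through the second cell.
2 H⁺ + 2 e⁻ → H₂ — 2 mol e⁻ per mol H₂, so n(H₂) = 0.2651/2 = 0.1326 mol.
V = nRT/P = (0.1326 × 8.314 × 276) / (83.5 × 10³) = 0.00364 m³ = 3.64 L.

3.64 L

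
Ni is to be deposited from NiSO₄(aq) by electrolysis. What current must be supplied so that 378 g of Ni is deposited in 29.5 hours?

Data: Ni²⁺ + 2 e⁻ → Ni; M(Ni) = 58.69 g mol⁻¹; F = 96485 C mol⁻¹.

11.7 A

n(Ni) = 378 / 58.69 = 6.441 mol.
n(e⁻) = 2 × 6.441 = 12.88 mol.
Q = n(e⁻)·F = 12.88 × 96485 = 1243000 C.
I = Q/t = 1243000 / 106200 s = 11.7 A.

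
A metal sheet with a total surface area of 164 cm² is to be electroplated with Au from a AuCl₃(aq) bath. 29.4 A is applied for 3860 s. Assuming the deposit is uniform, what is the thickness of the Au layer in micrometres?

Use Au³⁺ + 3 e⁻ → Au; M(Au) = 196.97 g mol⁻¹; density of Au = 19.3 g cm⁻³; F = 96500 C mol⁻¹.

244 μm

Q = I·t = 29.40 × 3860.0 = 113500 C; n(e⁻) = 1.176 mol.
n(Au) = n(e⁻)/3 = 0.3920 mol, so m = 0.3920 × 196.97 = 77.21 g.
Volume = m/ρ = 77.21 / 19.3 = 4.001 cm³.
Thickness = V/A = 4.001 / 164 = 0.0244 cm = 244 μm.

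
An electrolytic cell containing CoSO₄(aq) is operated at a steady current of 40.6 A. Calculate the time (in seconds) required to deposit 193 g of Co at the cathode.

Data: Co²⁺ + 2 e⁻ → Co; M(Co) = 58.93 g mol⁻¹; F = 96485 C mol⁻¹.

15600 s

n(Co) = m/M = 193 / 58.93 = 3.275 mol.
Each Co atom requires 2 electrons, so n(e⁻) = 2 × 3.275 = 6.550 mol.
Q = n(e⁻)·F = 6.550 × 96485 = 632000 C.
t = Q/I = 632000 / 40.60 A = 15570 s.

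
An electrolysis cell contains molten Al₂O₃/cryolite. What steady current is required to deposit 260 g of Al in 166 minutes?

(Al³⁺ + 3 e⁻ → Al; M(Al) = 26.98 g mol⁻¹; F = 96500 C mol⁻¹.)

n(Al) = 260 / 26.98 = 9.637 mol.
n(e⁻) = 3 × 9.637 = 28.91 mol.
Q = n(e⁻)·F = 28.91 × 96500 = 2790000 C.
I = Q/t = 2790000 / 9960.0 s = 280 A.

280 A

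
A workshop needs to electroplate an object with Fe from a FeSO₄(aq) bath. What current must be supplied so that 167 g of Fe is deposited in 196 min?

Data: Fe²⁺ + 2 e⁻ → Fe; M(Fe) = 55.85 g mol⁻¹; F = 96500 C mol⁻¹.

49.1 A

n(Fe) = 167 / 55.85 = 2.990 mol.
n(e⁻) = 2 × 2.990 = 5.980 mol.
Q = n(e⁻)·F = 5.980 × 96500 = 577100 C.
I = Q/t = 577100 / 11760 s = 49.1 A.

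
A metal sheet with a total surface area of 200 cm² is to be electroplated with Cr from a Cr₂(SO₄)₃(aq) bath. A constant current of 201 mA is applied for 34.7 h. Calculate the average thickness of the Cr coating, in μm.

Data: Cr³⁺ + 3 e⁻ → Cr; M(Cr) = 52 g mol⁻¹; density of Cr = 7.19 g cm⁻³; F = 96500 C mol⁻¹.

Q = I·t = 0.2010 × 124920 = 25110 C; n(e⁻) = 0.2602 mol.
n(Cr) = n(e⁻)/3 = 0.08673 mol, so m = 0.08673 × 52 = 4.510 g.
Volume = m/ρ = 4.510 / 7.19 = 0.6273 cm³.
Thickness = V/A = 0.6273 / 200 = 0.00314 cm = 31.4 μm.

31.4 μm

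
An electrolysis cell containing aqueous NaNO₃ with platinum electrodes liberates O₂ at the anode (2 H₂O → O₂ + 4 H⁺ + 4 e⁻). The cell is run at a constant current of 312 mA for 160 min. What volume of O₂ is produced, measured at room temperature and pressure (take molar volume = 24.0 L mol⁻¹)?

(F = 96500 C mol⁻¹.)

0.186 L

Q = I·t = 0.3120 A × 9600.0 s = 2995 C.
n(e⁻) = Q/F = 2995 / 96500 = 0.03104 mol.
4 electrons are transferred per O₂ molecule, so n(O₂) = 0.03104 / 4 = 0.007760 mol.
V = n × V_m = 0.007760 × 24.0 = 0.186 L.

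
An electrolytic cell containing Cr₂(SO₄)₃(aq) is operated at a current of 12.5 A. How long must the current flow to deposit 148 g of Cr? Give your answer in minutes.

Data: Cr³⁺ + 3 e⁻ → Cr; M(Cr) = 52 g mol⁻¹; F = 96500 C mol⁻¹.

1100 min

n(Cr) = m/M = 148 / 52 = 2.846 mol.
Each Cr atom requires 3 electrons, so n(e⁻) = 3 × 2.846 = 8.538 mol.
Q = n(e⁻)·F = 8.538 × 96500 = 824000 C.
t = Q/I = 824000 / 12.50 A = 65920 s = 1100 min.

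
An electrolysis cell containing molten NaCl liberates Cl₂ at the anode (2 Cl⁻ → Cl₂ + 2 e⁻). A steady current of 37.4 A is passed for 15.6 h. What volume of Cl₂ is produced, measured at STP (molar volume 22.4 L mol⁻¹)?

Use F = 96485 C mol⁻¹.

244 L

Q = I·t = 37.40 A × 56160 s = 2100000 C.
n(e⁻) = Q/F = 2100000 / 96485 = 21.77 mol.
2 electrons are transferred per Cl₂ molecule, so n(Cl₂) = 21.77 / 2 = 10.88 mol.
V = n × V_m = 10.88 × 22.4 = 244 L.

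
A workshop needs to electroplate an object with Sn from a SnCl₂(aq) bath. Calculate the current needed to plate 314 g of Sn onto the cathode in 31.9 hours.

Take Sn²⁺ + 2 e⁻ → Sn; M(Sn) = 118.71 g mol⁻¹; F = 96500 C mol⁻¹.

n(Sn) = 314 / 118.71 = 2.645 mol.
n(e⁻) = 2 × 2.645 = 5.290 mol.
Q = n(e⁻)·F = 5.290 × 96500 = 510500 C.
I = Q/t = 510500 / 114840 s = 4.45 A.

4.45 A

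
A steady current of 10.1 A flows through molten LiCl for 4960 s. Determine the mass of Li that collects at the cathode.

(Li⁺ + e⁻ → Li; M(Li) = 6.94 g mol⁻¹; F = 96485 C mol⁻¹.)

Q = I·t = 10.10 A × 4960.0 s = 50100 C.
n(e⁻) = Q/F = 50100 / 96485 = 0.5192 mol.
Li⁺ + e⁻ → Li, so n(Li) = n(e⁻)/1 = 0.5192 mol.
m = n·M = 0.5192 × 6.94 = 3.60 g.

3.60 g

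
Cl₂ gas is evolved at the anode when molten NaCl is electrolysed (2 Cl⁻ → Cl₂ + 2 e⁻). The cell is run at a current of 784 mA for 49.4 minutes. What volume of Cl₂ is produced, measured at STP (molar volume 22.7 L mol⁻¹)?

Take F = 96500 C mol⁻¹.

0.273 L

Q = I·t = 0.7840 A × 2964.0 s = 2324 C.
n(e⁻) = Q/F = 2324 / 96500 = 0.02408 mol.
2 electrons are transferred per Cl₂ molecule, so n(Cl₂) = 0.02408 / 2 = 0.01204 mol.
V = n × V_m = 0.01204 × 22.7 = 0.273 L.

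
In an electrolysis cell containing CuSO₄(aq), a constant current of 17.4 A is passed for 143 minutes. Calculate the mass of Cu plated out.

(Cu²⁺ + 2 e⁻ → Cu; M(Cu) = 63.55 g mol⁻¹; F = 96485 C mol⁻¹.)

Q = I·t = 17.40 A × 8580.0 s = 149300 C.
n(e⁻) = Q/F = 149300 / 96485 = 1.547 mol.
Cu²⁺ + 2 e⁻ → Cu, so n(Cu) = n(e⁻)/2 = 0.7737 mol.
m = n·M = 0.7737 × 63.55 = 49.2 g.

49.2 g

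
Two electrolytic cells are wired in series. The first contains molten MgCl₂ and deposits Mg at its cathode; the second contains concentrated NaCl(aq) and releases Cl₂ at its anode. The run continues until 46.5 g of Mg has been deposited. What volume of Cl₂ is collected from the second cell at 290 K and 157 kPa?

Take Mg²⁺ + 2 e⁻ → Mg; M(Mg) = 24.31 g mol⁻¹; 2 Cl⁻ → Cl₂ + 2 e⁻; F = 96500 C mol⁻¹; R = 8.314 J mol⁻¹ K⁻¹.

29.4 L

n(Mg) = 46.5 / 24.31 = 1.913 mol, so n(e⁻) = 2 × 1.913 = 3.826 mol.
The cells are in series, so the same 3.826 mol of electrons passes through the second cell.
2 Cl⁻ → Cl₂ + 2 e⁻ — 2 mol e⁻ per mol Cl₂, so n(Cl₂) = 3.826/2 = 1.913 mol.
V = nRT/P = (1.913 × 8.314 × 290) / (157 × 10³) = 0.0294 m³ = 29.4 L.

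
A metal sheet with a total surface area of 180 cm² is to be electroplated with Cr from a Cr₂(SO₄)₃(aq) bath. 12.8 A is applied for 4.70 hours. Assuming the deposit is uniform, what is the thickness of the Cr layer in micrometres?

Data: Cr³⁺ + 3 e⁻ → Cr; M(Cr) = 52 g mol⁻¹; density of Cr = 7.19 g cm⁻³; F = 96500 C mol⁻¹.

Q = I·t = 12.80 × 16920 = 216600 C; n(e⁻) = 2.244 mol.
n(Cr) = n(e⁻)/3 = 0.7481 mol, so m = 0.7481 × 52 = 38.90 g.
Volume = m/ρ = 38.90 / 7.19 = 5.410 cm³.
Thickness = V/A = 5.410 / 180 = 0.0301 cm = 301 μm.

301 μm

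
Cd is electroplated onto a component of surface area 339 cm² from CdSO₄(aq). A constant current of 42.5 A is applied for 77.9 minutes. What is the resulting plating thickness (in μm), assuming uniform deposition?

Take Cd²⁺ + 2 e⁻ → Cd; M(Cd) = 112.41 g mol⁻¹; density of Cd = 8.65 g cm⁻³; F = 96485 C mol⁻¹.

395 μm

Q = I·t = 42.50 × 4674.0 = 198600 C; n(e⁻) = 2.059 mol.
n(Cd) = n(e⁻)/2 = 1.029 mol, so m = 1.029 × 112.41 = 115.7 g.
Volume = m/ρ = 115.7 / 8.65 = 13.38 cm³.
Thickness = V/A = 13.38 / 339 = 0.0395 cm = 395 μm.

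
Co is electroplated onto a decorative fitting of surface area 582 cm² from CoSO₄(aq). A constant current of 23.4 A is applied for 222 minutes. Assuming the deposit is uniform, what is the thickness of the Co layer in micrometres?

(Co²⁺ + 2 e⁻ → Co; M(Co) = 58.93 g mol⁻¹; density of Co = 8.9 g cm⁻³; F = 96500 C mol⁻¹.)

Q = I·t = 23.40 × 13320 = 311700 C; n(e⁻) = 3.230 mol.
n(Co) = n(e⁻)/2 = 1.615 mol, so m = 1.615 × 58.93 = 95.17 g.
Volume = m/ρ = 95.17 / 8.9 = 10.69 cm³.
Thickness = V/A = 10.69 / 582 = 0.0184 cm = 184 μm.

184 μm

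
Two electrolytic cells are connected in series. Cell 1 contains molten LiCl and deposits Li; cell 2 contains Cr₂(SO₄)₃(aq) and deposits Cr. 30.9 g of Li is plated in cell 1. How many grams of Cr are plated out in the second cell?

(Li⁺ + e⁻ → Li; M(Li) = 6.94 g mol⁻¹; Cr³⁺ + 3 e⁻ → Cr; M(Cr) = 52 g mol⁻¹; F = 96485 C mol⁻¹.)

n(Li) = 30.9 / 6.94 = 4.452 mol.
Since Li⁺ + e⁻ → Li, n(e⁻) passed = 1 × 4.452 = 4.452 mol.
Cells in series carry the same charge, so the same 4.452 mol of electrons passes through cell 2.
Cr³⁺ + 3 e⁻ → Cr, so n(Cr) = 4.452 / 3 = 1.484 mol.
m(Cr) = 1.484 × 52 = 77.2 g.

77.2 g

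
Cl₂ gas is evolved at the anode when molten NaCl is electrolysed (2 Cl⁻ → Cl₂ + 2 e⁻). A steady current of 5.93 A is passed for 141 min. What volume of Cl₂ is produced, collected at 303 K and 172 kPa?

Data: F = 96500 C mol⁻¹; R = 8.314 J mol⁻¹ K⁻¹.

Q = I·t = 5.930 A × 8460.0 s = 50170 C.
n(e⁻) = Q/F = 50170 / 96500 = 0.5199 mol.
2 electrons are transferred per Cl₂ molecule, so n(Cl₂) = 0.5199 / 2 = 0.2599 mol.
V = nRT/P = (0.2599 × 8.314 × 303) / (172 × 10³ Pa) = 0.00381 m³ = 3.81 L.

3.81 L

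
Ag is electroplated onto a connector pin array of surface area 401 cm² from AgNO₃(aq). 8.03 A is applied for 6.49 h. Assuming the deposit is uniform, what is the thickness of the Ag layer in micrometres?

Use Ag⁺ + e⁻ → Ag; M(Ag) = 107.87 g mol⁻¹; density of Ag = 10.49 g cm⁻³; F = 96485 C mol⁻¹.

499 μm

Q = I·t = 8.030 × 23364 = 187600 C; n(e⁻) = 1.944 mol.
n(Ag) = n(e⁻)/1 = 1.944 mol, so m = 1.944 × 107.87 = 209.8 g.
Volume = m/ρ = 209.8 / 10.49 = 20.00 cm³.
Thickness = V/A = 20.00 / 401 = 0.0499 cm = 499 μm.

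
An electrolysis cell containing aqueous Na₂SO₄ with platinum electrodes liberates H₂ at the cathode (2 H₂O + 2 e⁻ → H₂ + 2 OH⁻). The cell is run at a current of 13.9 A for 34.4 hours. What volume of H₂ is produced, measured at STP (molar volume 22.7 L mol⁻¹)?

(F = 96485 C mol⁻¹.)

202 L

Q = I·t = 13.90 A × 123840 s = 1721000 C.
n(e⁻) = Q/F = 1721000 / 96485 = 17.84 mol.
2 electrons are transferred per H₂ molecule, so n(H₂) = 17.84 / 2 = 8.920 mol.
V = n × V_m = 8.920 × 22.7 = 202 L.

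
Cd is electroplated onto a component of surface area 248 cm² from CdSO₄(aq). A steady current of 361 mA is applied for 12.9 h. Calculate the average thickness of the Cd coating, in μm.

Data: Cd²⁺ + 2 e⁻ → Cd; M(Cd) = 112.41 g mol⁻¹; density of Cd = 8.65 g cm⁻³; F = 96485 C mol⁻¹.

45.5 μm

Q = I·t = 0.3610 × 46440 = 16760 C; n(e⁻) = 0.1738 mol.
n(Cd) = n(e⁻)/2 = 0.08688 mol, so m = 0.08688 × 112.41 = 9.766 g.
Volume = m/ρ = 9.766 / 8.65 = 1.129 cm³.
Thickness = V/A = 1.129 / 248 = 0.00455 cm = 45.5 μm.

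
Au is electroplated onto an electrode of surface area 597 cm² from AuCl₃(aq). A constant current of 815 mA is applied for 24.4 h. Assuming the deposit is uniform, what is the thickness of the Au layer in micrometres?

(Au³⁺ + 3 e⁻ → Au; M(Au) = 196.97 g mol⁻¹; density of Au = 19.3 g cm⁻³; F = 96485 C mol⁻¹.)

Q = I·t = 0.8150 × 87840 = 71590 C; n(e⁻) = 0.7420 mol.
n(Au) = n(e⁻)/3 = 0.2473 mol, so m = 0.2473 × 196.97 = 48.72 g.
Volume = m/ρ = 48.72 / 19.3 = 2.524 cm³.
Thickness = V/A = 2.524 / 597 = 0.00423 cm = 42.3 μm.

42.3 μm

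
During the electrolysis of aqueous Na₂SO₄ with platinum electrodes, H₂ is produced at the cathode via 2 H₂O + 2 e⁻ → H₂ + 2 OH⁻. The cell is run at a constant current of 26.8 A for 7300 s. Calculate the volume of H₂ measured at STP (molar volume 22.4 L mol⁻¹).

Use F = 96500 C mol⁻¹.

22.7 L

Q = I·t = 26.80 A × 7300.0 s = 195600 C.
n(e⁻) = Q/F = 195600 / 96500 = 2.027 mol.
2 electrons are transferred per H₂ molecule, so n(H₂) = 2.027 / 2 = 1.014 mol.
V = n × V_m = 1.014 × 22.4 = 22.7 L.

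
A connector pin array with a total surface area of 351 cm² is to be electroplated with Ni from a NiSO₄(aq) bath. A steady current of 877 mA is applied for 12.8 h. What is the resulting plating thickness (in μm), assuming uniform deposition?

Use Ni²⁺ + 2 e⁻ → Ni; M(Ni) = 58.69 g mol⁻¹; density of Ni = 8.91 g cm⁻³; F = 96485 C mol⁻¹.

Q = I·t = 0.8770 × 46080 = 40410 C; n(e⁻) = 0.4188 mol.
n(Ni) = n(e⁻)/2 = 0.2094 mol, so m = 0.2094 × 58.69 = 12.29 g.
Volume = m/ρ = 12.29 / 8.91 = 1.379 cm³.
Thickness = V/A = 1.379 / 351 = 0.00393 cm = 39.3 μm.

39.3 μm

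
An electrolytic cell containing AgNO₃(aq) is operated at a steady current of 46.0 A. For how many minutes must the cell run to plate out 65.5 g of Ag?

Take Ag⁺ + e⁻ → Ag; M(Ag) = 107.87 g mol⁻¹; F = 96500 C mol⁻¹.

21.2 min

n(Ag) = m/M = 65.5 / 107.87 = 0.6072 mol.
Each Ag atom requires 1 electron, so n(e⁻) = 1 × 0.6072 = 0.6072 mol.
Q = n(e⁻)·F = 0.6072 × 96500 = 58600 C.
t = Q/I = 58600 / 46.00 A = 1274 s = 21.2 min.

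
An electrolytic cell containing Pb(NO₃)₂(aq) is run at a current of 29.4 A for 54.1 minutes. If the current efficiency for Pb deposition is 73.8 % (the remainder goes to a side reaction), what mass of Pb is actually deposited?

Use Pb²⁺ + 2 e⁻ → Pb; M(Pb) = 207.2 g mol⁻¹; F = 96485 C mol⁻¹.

75.6 g

Q = I·t = 29.40 × 3246.0 = 95430 C.
n(e⁻) = 95430/96485 = 0.9891 mol; theoretically n(Pb) = 0.9891/2 = 0.4945 mol, m_theo = 102.5 g.
At 73.8 % efficiency, m_actual = 0.738 × 102.5 = 75.6 g.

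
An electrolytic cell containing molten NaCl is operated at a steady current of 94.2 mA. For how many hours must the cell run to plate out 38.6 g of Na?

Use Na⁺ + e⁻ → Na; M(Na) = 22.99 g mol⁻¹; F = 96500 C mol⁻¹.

n(Na) = m/M = 38.6 / 22.99 = 1.679 mol.
Each Na atom requires 1 electron, so n(e⁻) = 1 × 1.679 = 1.679 mol.
Q = n(e⁻)·F = 1.679 × 96500 = 162000 C.
t = Q/I = 162000 / 0.09420 A = 1720000 s = 478 h.

478 h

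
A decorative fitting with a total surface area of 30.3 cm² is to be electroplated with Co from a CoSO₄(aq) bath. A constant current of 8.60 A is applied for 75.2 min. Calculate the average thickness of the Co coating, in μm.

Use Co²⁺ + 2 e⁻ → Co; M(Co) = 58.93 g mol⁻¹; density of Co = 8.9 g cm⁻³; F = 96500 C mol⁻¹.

439 μm

Q = I·t = 8.600 × 4512.0 = 38800 C; n(e⁻) = 0.4021 mol.
n(Co) = n(e⁻)/2 = 0.2011 mol, so m = 0.2011 × 58.93 = 11.85 g.
Volume = m/ρ = 11.85 / 8.9 = 1.331 cm³.
Thickness = V/A = 1.331 / 30.3 = 0.0439 cm = 439 μm.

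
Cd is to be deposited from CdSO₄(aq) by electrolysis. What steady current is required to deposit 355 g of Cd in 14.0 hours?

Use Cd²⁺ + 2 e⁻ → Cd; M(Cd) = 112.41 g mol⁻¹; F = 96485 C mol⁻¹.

n(Cd) = 355 / 112.41 = 3.158 mol.
n(e⁻) = 2 × 3.158 = 6.316 mol.
Q = n(e⁻)·F = 6.316 × 96485 = 609400 C.
I = Q/t = 609400 / 50400 s = 12.1 A.

12.1 A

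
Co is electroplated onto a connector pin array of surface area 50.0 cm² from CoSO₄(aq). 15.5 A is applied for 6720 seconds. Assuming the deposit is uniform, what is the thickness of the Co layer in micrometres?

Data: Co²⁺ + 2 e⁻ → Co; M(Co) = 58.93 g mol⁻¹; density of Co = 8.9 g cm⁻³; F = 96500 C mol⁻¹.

Q = I·t = 15.50 × 6720.0 = 104200 C; n(e⁻) = 1.079 mol.
n(Co) = n(e⁻)/2 = 0.5397 mol, so m = 0.5397 × 58.93 = 31.80 g.
Volume = m/ρ = 31.80 / 8.9 = 3.573 cm³.
Thickness = V/A = 3.573 / 50.0 = 0.0715 cm = 715 μm.

715 μm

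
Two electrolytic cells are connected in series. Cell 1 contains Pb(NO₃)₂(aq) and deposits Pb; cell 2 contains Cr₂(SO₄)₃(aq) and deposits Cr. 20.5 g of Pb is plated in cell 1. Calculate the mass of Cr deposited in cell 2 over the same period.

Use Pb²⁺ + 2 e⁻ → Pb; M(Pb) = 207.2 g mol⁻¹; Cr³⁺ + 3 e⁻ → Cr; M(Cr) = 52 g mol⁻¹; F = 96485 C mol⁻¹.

n(Pb) = 20.5 / 207.2 = 0.09894 mol.
Since Pb²⁺ + 2 e⁻ → Pb, n(e⁻) passed = 2 × 0.09894 = 0.1979 mol.
Cells in series carry the same charge, so the same 0.1979 mol of electrons passes through cell 2.
Cr³⁺ + 3 e⁻ → Cr, so n(Cr) = 0.1979 / 3 = 0.06596 mol.
m(Cr) = 0.06596 × 52 = 3.43 g.

3.43 g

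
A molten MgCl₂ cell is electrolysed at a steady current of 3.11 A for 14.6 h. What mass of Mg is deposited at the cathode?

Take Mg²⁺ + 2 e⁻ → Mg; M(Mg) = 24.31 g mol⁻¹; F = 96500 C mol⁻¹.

20.6 g

Q = I·t = 3.110 A × 52560 s = 163500 C.
n(e⁻) = Q/F = 163500 / 96500 = 1.694 mol.
Mg²⁺ + 2 e⁻ → Mg, so n(Mg) = n(e⁻)/2 = 0.8470 mol.
m = n·M = 0.8470 × 24.31 = 20.6 g.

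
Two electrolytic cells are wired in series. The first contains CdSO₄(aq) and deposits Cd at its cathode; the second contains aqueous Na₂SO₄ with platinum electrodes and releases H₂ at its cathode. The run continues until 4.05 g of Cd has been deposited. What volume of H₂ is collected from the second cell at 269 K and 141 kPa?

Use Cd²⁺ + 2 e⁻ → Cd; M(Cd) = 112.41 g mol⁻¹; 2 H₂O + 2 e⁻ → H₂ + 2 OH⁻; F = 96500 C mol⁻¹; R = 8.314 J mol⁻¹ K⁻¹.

n(Cd) = 4.05 / 112.41 = 0.03603 mol, so n(e⁻) = 2 × 0.03603 = 0.07206 mol.
The cells are in series, so the same 0.07206 mol of electrons passes through the second cell.
2 H₂O + 2 e⁻ → H₂ + 2 OH⁻ — 2 mol e⁻ per mol H₂, so n(H₂) = 0.07206/2 = 0.03603 mol.
V = nRT/P = (0.03603 × 8.314 × 269) / (141 × 10³) = 5.71 × 10⁻⁴ m³ = 0.571 L.

0.571 L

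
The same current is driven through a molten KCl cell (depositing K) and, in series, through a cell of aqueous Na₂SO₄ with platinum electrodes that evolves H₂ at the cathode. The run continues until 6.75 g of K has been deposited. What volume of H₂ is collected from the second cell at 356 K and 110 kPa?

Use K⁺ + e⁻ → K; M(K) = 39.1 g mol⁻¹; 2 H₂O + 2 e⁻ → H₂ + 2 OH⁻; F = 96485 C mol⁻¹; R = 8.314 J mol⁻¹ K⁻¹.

2.32 L

n(K) = 6.75 / 39.1 = 0.1726 mol, so n(e⁻) = 1 × 0.1726 = 0.1726 mol.
The cells are in series, so the same 0.1726 mol of electrons passes through the second cell.
2 H₂O + 2 e⁻ → H₂ + 2 OH⁻ — 2 mol e⁻ per mol H₂, so n(H₂) = 0.1726/2 = 0.08632 mol.
V = nRT/P = (0.08632 × 8.314 × 356) / (110 × 10³) = 0.00232 m³ = 2.32 L.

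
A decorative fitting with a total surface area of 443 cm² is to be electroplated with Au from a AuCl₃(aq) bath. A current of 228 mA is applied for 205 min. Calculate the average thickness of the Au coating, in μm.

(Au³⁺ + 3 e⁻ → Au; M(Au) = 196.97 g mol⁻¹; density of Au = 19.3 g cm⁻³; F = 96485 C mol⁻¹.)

2.23 μm

Q = I·t = 0.2280 × 12300 = 2804 C; n(e⁻) = 0.02907 mol.
n(Au) = n(e⁻)/3 = 0.009689 mol, so m = 0.009689 × 196.97 = 1.908 g.
Volume = m/ρ = 1.908 / 19.3 = 0.09888 cm³.
Thickness = V/A = 0.09888 / 443 = 2.23 × 10⁻⁴ cm = 2.23 μm.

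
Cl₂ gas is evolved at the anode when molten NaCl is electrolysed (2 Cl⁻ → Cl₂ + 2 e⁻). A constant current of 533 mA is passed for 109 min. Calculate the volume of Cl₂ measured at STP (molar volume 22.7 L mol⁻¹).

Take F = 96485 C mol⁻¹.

0.410 L

Q = I·t = 0.5330 A × 6540.0 s = 3486 C.
n(e⁻) = Q/F = 3486 / 96485 = 0.03613 mol.
2 electrons are transferred per Cl₂ molecule, so n(Cl₂) = 0.03613 / 2 = 0.01806 mol.
V = n × V_m = 0.01806 × 22.7 = 0.410 L.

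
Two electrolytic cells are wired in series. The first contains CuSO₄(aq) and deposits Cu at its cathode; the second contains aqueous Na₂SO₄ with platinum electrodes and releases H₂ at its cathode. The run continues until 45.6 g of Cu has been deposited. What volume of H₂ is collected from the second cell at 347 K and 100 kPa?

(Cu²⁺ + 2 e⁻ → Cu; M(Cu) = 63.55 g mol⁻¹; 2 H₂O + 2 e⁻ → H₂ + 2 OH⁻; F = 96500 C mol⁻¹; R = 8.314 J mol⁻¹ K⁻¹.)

20.7 L

n(Cu) = 45.6 / 63.55 = 0.7175 mol, so n(e⁻) = 2 × 0.7175 = 1.435 mol.
The cells are in series, so the same 1.435 mol of electrons passes through the second cell.
2 H₂O + 2 e⁻ → H₂ + 2 OH⁻ — 2 mol e⁻ per mol H₂, so n(H₂) = 1.435/2 = 0.7175 mol.
V = nRT/P = (0.7175 × 8.314 × 347) / (100 × 10³) = 0.0207 m³ = 20.7 L.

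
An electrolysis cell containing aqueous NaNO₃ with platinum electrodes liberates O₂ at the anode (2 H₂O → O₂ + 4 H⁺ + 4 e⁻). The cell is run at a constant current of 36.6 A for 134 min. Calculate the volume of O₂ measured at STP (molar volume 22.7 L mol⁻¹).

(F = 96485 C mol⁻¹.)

17.3 L

Q = I·t = 36.60 A × 8040.0 s = 294300 C.
n(e⁻) = Q/F = 294300 / 96485 = 3.050 mol.
4 electrons are transferred per O₂ molecule, so n(O₂) = 3.050 / 4 = 0.7625 mol.
V = n × V_m = 0.7625 × 22.7 = 17.3 L.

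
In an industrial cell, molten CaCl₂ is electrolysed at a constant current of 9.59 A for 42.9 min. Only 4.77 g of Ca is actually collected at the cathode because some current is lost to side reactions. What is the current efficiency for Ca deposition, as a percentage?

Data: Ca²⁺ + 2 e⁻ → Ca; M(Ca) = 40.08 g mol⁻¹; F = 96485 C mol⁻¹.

Q = I·t = 9.590 × 2574.0 = 24680 C; n(e⁻) = 24680/96485 = 0.2558 mol.
Theoretical n(Ca) = n(e⁻)/2 = 0.1279 mol, i.e. m_theo = 0.1279 × 40.08 = 5.127 g.
Efficiency = m_actual / m_theo = 4.77 / 5.127 = 93.0 %.

93.0 %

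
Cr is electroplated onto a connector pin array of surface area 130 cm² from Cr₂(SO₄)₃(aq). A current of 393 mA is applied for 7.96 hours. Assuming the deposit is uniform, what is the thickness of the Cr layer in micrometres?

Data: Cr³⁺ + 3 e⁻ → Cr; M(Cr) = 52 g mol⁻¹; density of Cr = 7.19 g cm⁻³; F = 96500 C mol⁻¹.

Q = I·t = 0.3930 × 28656 = 11260 C; n(e⁻) = 0.1167 mol.
n(Cr) = n(e⁻)/3 = 0.03890 mol, so m = 0.03890 × 52 = 2.023 g.
Volume = m/ρ = 2.023 / 7.19 = 0.2813 cm³.
Thickness = V/A = 0.2813 / 130 = 0.00216 cm = 21.6 μm.

21.6 μm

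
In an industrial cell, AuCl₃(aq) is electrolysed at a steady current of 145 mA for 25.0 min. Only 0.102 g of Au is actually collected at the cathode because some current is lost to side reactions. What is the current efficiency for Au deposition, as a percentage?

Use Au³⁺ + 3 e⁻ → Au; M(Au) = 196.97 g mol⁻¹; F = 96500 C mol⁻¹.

Q = I·t = 0.1450 × 1500.0 = 217.5 C; n(e⁻) = 217.5/96500 = 0.002254 mol.
Theoretical n(Au) = n(e⁻)/3 = 0.0007513 mol, i.e. m_theo = 0.0007513 × 196.97 = 0.1480 g.
Efficiency = m_actual / m_theo = 0.102 / 0.1480 = 68.9 %.

68.9 %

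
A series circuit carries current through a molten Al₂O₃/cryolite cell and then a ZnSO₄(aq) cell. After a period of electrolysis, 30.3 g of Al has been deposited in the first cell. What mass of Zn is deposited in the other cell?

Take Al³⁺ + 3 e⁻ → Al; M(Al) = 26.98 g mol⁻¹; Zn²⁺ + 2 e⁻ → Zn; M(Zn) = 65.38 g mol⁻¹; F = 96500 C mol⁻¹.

n(Al) = 30.3 / 26.98 = 1.123 mol.
Since Al³⁺ + 3 e⁻ → Al, n(e⁻) passed = 3 × 1.123 = 3.369 mol.
Cells in series carry the same charge, so the same 3.369 mol of electrons passes through cell 2.
Zn²⁺ + 2 e⁻ → Zn, so n(Zn) = 3.369 / 2 = 1.685 mol.
m(Zn) = 1.685 × 65.38 = 110 g.

110 g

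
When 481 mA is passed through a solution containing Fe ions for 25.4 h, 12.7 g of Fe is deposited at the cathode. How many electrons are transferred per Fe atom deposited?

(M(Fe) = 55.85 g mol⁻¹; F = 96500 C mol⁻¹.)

Q = I·t = 0.4810 A × 91440 s = 43980 C, so n(e⁻) = 43980/96500 = 0.4558 mol.
n(Fe) deposited = 12.7 / 55.85 = 0.2274 mol.
Electrons per atom = n(e⁻)/n(Fe) = 0.4558 / 0.2274 = 2.00 ≈ 2, so the ion is Fe²⁺.

2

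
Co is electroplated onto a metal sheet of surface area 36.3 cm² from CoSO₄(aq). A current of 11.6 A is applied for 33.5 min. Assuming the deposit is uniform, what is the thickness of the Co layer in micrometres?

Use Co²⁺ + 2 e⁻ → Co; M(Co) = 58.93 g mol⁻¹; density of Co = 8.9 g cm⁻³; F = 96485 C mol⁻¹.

220 μm

Q = I·t = 11.60 × 2010.0 = 23320 C; n(e⁻) = 0.2417 mol.
n(Co) = n(e⁻)/2 = 0.1208 mol, so m = 0.1208 × 58.93 = 7.120 g.
Volume = m/ρ = 7.120 / 8.9 = 0.8000 cm³.
Thickness = V/A = 0.8000 / 36.3 = 0.0220 cm = 220 μm.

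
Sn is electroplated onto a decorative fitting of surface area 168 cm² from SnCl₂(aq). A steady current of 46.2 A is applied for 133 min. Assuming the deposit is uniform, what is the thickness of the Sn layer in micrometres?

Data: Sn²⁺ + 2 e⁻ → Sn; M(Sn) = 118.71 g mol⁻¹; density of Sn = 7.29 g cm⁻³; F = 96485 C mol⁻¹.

Q = I·t = 46.20 × 7980.0 = 368700 C; n(e⁻) = 3.821 mol.
n(Sn) = n(e⁻)/2 = 1.911 mol, so m = 1.911 × 118.71 = 226.8 g.
Volume = m/ρ = 226.8 / 7.29 = 31.11 cm³.
Thickness = V/A = 31.11 / 168 = 0.185 cm = 1850 μm.

1850 μm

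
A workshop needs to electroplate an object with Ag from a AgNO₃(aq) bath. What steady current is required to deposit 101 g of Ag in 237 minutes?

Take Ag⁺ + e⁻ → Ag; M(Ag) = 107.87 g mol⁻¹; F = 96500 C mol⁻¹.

6.35 A

n(Ag) = 101 / 107.87 = 0.9363 mol.
n(e⁻) = 1 × 0.9363 = 0.9363 mol.
Q = n(e⁻)·F = 0.9363 × 96500 = 90350 C.
I = Q/t = 90350 / 14220 s = 6.35 A.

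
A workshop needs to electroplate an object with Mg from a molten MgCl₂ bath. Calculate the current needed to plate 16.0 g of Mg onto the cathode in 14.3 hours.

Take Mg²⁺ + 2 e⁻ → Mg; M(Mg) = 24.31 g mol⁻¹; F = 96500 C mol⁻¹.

n(Mg) = 16.0 / 24.31 = 0.6582 mol.
n(e⁻) = 2 × 0.6582 = 1.316 mol.
Q = n(e⁻)·F = 1.316 × 96500 = 127000 C.
I = Q/t = 127000 / 51480 s = 2.47 A.

2.47 A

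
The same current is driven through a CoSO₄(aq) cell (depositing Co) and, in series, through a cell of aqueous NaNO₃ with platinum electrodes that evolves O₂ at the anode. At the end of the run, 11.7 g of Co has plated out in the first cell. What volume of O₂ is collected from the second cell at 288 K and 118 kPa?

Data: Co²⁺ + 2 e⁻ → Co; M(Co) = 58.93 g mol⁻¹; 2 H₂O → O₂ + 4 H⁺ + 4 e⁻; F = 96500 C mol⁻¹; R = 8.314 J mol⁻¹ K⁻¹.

2.01 L

n(Co) = 11.7 / 58.93 = 0.1985 mol, so n(e⁻) = 2 × 0.1985 = 0.3971 mol.
The cells are in series, so the same 0.3971 mol of electrons passes through the second cell.
2 H₂O → O₂ + 4 H⁺ + 4 e⁻ — 4 mol e⁻ per mol O₂, so n(O₂) = 0.3971/4 = 0.09927 mol.
V = nRT/P = (0.09927 × 8.314 × 288) / (118 × 10³) = 0.00201 m³ = 2.01 L.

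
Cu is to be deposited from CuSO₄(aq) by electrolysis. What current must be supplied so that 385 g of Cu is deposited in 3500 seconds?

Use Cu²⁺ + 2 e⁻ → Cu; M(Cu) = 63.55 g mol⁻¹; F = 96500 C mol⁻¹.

n(Cu) = 385 / 63.55 = 6.058 mol.
n(e⁻) = 2 × 6.058 = 12.12 mol.
Q = n(e⁻)·F = 12.12 × 96500 = 1169000 C.
I = Q/t = 1169000 / 3500.0 s = 334 A.

334 A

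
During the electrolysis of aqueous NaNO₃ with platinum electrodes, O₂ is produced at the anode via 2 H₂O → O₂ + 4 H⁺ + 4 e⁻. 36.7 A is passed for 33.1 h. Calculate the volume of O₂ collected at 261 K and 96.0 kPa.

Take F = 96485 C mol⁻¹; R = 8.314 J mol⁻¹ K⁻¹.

Q = I·t = 36.70 A × 119160 s = 4373000 C.
n(e⁻) = Q/F = 4373000 / 96485 = 45.32 mol.
4 electrons are transferred per O₂ molecule, so n(O₂) = 45.32 / 4 = 11.33 mol.
V = nRT/P = (11.33 × 8.314 × 261) / (96.0 × 10³ Pa) = 0.256 m³ = 256 L.

256 L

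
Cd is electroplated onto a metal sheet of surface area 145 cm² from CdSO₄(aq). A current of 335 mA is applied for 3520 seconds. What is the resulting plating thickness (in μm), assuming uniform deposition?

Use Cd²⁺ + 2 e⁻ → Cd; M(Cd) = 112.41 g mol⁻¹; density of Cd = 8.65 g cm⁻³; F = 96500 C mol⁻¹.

5.48 μm

Q = I·t = 0.3350 × 3520.0 = 1179 C; n(e⁻) = 0.01222 mol.
n(Cd) = n(e⁻)/2 = 0.006110 mol, so m = 0.006110 × 112.41 = 0.6868 g.
Volume = m/ρ = 0.6868 / 8.65 = 0.07940 cm³.
Thickness = V/A = 0.07940 / 145 = 5.48 × 10⁻⁴ cm = 5.48 μm.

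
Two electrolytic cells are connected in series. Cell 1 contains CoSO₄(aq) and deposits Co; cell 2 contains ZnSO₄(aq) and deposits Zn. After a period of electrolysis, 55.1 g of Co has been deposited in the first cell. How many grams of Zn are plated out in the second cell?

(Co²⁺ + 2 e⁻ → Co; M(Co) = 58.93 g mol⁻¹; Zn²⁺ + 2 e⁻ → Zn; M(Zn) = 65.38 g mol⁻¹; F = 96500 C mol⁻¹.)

n(Co) = 55.1 / 58.93 = 0.9350 mol.
Since Co²⁺ + 2 e⁻ → Co, n(e⁻) passed = 2 × 0.9350 = 1.870 mol.
Cells in series carry the same charge, so the same 1.870 mol of electrons passes through cell 2.
Zn²⁺ + 2 e⁻ → Zn, so n(Zn) = 1.870 / 2 = 0.9350 mol.
m(Zn) = 0.9350 × 65.38 = 61.1 g.

61.1 g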